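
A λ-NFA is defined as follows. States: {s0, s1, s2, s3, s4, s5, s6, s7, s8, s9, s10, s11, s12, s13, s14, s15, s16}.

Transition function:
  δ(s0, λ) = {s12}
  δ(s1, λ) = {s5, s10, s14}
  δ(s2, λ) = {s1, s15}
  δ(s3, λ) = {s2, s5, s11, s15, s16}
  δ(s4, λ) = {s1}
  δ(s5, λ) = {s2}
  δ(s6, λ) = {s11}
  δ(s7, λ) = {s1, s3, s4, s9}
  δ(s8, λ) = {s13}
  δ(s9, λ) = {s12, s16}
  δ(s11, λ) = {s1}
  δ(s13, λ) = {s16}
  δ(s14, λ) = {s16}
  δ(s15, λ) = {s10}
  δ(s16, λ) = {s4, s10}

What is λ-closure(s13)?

Start with {s13}.
From s13 via λ: add s16.
From s16 via λ: add s4, s10.
From s4 via λ: add s1.
From s1 via λ: add s5, s14.
From s5 via λ: add s2.
From s2 via λ: add s15.
No new states can be added; the closed set is {s1, s2, s4, s5, s10, s13, s14, s15, s16}.

{s1, s2, s4, s5, s10, s13, s14, s15, s16}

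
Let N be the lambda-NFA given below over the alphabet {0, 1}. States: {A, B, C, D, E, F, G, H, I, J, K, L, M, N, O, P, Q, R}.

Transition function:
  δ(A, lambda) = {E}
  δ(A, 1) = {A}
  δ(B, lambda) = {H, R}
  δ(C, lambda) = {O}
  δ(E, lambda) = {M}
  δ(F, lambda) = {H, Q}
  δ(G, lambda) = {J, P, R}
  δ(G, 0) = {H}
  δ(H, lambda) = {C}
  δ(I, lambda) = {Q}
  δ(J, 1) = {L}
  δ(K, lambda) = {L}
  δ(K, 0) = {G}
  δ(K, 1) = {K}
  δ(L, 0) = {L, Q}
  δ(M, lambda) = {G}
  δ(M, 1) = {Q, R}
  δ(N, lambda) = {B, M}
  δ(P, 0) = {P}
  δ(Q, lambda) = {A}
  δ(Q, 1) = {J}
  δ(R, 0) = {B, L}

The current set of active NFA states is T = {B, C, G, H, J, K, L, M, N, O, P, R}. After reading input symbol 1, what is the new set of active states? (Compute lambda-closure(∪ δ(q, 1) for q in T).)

J on 1 → {L}.
K on 1 → {K}.
M on 1 → {Q, R}.
No 1-transition from B, C, G, H, L, N, O, P, R.
Union after reading 1: {K, L, Q, R}.
Now take the lambda-closure:
From Q via lambda: add A.
From A via lambda: add E.
From E via lambda: add M.
From M via lambda: add G.
From G via lambda: add J, P.
No new states can be added; the closed set is {A, E, G, J, K, L, M, P, Q, R}.

{A, E, G, J, K, L, M, P, Q, R}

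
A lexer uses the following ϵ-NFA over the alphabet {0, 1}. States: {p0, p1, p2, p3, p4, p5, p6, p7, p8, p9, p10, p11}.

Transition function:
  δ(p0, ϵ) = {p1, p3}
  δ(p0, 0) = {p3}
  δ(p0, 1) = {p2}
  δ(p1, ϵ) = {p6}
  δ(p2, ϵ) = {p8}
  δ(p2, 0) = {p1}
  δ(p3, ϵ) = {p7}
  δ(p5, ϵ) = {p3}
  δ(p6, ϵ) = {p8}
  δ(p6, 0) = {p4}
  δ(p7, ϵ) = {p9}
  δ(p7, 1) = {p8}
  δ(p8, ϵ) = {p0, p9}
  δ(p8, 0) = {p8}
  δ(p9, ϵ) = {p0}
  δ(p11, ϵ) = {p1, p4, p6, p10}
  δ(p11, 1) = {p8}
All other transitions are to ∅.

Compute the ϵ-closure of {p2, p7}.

Start with {p2, p7}.
From p2 via ϵ: add p8.
From p7 via ϵ: add p9.
From p8 via ϵ: add p0.
From p0 via ϵ: add p1, p3.
From p1 via ϵ: add p6.
No new states can be added; the closed set is {p0, p1, p2, p3, p6, p7, p8, p9}.

{p0, p1, p2, p3, p6, p7, p8, p9}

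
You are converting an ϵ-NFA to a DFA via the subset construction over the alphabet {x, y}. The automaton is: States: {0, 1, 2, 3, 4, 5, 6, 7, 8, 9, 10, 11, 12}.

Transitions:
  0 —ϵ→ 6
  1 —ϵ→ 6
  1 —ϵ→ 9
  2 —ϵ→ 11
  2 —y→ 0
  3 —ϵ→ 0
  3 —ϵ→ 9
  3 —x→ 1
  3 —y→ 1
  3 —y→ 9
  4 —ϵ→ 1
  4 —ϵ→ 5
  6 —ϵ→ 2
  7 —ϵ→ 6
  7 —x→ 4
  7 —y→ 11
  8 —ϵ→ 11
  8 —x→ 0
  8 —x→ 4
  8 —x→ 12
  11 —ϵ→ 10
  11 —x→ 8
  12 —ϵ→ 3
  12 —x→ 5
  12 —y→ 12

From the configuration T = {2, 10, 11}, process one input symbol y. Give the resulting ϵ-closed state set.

2 on y → {0}.
No y-transition from 10, 11.
Union after reading y: {0}.
Now take the ϵ-closure:
From 0 via ϵ: add 6.
From 6 via ϵ: add 2.
From 2 via ϵ: add 11.
From 11 via ϵ: add 10.
No new states can be added; the closed set is {0, 2, 6, 10, 11}.

{0, 2, 6, 10, 11}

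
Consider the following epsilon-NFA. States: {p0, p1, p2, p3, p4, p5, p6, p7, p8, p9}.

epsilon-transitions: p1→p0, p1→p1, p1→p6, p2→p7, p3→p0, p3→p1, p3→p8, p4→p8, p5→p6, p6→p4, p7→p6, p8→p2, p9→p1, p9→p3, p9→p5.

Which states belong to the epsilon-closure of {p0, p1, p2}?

{p0, p1, p2, p4, p6, p7, p8}

Start with {p0, p1, p2}.
From p1 via epsilon: add p6.
From p2 via epsilon: add p7.
From p6 via epsilon: add p4.
From p4 via epsilon: add p8.
No new states can be added; the closed set is {p0, p1, p2, p4, p6, p7, p8}.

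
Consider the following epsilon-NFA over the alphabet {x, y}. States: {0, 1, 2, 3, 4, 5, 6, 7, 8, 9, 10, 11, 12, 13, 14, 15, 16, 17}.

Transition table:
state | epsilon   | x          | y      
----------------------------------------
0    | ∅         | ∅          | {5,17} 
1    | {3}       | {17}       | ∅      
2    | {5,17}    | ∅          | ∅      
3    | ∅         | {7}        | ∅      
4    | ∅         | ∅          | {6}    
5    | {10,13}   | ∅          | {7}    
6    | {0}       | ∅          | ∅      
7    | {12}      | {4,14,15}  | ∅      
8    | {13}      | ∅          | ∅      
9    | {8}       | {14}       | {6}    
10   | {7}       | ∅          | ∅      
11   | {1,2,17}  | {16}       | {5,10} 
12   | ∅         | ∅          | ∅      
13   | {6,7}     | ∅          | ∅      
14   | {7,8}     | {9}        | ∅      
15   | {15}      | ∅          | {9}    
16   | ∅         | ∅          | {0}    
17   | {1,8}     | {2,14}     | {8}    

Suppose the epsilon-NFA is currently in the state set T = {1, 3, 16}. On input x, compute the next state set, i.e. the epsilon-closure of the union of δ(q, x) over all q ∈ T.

1 on x → {17}.
3 on x → {7}.
No x-transition from 16.
Union after reading x: {7, 17}.
Now take the epsilon-closure:
From 7 via epsilon: add 12.
From 17 via epsilon: add 1, 8.
From 1 via epsilon: add 3.
From 8 via epsilon: add 13.
From 13 via epsilon: add 6.
From 6 via epsilon: add 0.
No new states can be added; the closed set is {0, 1, 3, 6, 7, 8, 12, 13, 17}.

{0, 1, 3, 6, 7, 8, 12, 13, 17}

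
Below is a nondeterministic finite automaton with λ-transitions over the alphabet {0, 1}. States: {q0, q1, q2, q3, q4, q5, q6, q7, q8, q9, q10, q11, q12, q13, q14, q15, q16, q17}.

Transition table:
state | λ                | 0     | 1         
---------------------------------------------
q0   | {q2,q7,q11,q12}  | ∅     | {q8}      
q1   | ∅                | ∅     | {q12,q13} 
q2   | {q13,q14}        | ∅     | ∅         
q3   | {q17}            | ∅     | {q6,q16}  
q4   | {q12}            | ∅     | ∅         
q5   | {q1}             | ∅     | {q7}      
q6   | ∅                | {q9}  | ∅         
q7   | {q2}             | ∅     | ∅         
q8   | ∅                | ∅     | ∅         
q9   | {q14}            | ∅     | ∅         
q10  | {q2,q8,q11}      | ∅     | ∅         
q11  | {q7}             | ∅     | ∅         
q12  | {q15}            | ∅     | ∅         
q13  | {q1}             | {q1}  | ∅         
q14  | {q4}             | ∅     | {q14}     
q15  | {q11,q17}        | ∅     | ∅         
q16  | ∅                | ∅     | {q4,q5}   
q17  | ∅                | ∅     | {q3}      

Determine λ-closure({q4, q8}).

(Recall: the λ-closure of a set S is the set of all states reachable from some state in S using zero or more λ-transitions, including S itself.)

Start with {q4, q8}.
From q4 via λ: add q12.
From q12 via λ: add q15.
From q15 via λ: add q11, q17.
From q11 via λ: add q7.
From q7 via λ: add q2.
From q2 via λ: add q13, q14.
From q13 via λ: add q1.
No new states can be added; the closed set is {q1, q2, q4, q7, q8, q11, q12, q13, q14, q15, q17}.

{q1, q2, q4, q7, q8, q11, q12, q13, q14, q15, q17}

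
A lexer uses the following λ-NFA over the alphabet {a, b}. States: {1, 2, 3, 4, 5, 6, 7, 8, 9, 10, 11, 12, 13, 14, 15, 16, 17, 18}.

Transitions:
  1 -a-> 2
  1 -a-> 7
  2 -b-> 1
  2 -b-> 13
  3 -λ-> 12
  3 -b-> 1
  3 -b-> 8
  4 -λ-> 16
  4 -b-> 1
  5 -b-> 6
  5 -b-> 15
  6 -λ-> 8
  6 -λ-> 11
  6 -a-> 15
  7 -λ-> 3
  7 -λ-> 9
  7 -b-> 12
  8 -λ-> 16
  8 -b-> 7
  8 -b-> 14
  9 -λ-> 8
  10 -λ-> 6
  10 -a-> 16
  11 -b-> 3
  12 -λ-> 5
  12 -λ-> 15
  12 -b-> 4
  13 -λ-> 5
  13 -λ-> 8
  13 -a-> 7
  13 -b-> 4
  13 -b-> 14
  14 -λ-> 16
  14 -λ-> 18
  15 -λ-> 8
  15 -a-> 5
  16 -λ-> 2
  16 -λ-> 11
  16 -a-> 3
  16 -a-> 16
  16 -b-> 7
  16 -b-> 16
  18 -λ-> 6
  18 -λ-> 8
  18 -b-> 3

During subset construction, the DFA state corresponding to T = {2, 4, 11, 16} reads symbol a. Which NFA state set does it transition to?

16 on a → {3, 16}.
No a-transition from 2, 4, 11.
Union after reading a: {3, 16}.
Now take the λ-closure:
From 3 via λ: add 12.
From 16 via λ: add 2, 11.
From 12 via λ: add 5, 15.
From 15 via λ: add 8.
No new states can be added; the closed set is {2, 3, 5, 8, 11, 12, 15, 16}.

{2, 3, 5, 8, 11, 12, 15, 16}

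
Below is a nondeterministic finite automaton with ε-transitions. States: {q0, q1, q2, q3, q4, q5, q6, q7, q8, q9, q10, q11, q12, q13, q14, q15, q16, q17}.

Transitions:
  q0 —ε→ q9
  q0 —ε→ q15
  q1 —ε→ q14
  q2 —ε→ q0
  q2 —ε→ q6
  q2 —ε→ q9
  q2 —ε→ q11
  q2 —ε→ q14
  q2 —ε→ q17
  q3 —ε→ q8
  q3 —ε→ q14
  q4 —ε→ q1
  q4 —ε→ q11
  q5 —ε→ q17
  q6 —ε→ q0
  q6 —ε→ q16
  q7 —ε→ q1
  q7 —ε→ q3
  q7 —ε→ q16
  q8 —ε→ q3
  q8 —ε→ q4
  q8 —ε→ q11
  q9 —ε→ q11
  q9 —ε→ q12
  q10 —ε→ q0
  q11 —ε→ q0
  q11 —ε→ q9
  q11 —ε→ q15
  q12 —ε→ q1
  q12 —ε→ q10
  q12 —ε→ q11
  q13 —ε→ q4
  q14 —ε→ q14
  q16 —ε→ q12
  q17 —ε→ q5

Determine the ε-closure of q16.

{q0, q1, q9, q10, q11, q12, q14, q15, q16}

Start with {q16}.
From q16 via ε: add q12.
From q12 via ε: add q1, q10, q11.
From q1 via ε: add q14.
From q10 via ε: add q0.
From q11 via ε: add q9, q15.
No new states can be added; the closed set is {q0, q1, q9, q10, q11, q12, q14, q15, q16}.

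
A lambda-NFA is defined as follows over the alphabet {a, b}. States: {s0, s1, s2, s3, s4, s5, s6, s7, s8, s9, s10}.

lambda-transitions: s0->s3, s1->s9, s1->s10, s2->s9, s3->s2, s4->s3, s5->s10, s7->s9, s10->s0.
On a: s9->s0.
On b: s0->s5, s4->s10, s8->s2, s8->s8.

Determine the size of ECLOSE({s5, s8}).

7

Start with {s5, s8}.
From s5 via lambda: add s10.
From s10 via lambda: add s0.
From s0 via lambda: add s3.
From s3 via lambda: add s2.
From s2 via lambda: add s9.
lambda-closure = {s0, s2, s3, s5, s8, s9, s10}, which has 7 states.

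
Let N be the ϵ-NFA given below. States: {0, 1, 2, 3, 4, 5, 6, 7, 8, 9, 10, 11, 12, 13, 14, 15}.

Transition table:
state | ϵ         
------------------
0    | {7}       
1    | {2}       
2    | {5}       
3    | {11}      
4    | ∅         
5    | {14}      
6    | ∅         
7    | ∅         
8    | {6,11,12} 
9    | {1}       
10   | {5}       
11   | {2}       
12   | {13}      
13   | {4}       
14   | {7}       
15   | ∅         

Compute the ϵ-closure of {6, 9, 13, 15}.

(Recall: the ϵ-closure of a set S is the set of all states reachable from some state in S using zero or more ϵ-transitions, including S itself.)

{1, 2, 4, 5, 6, 7, 9, 13, 14, 15}

Start with {6, 9, 13, 15}.
From 9 via ϵ: add 1.
From 13 via ϵ: add 4.
From 1 via ϵ: add 2.
From 2 via ϵ: add 5.
From 5 via ϵ: add 14.
From 14 via ϵ: add 7.
No new states can be added; the closed set is {1, 2, 4, 5, 6, 7, 9, 13, 14, 15}.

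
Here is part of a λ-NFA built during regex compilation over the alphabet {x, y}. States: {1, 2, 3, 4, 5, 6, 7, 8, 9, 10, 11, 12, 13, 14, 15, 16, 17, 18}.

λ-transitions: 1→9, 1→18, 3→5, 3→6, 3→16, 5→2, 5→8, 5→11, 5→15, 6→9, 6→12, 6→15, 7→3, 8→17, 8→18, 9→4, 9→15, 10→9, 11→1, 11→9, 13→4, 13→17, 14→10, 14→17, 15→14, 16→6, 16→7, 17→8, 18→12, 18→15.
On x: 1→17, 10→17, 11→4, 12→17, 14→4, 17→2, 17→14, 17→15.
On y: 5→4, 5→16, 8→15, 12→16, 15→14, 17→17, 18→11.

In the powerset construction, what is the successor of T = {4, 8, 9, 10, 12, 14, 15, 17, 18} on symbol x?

{2, 4, 8, 9, 10, 12, 14, 15, 17, 18}

10 on x → {17}.
12 on x → {17}.
14 on x → {4}.
17 on x → {2, 14, 15}.
No x-transition from 4, 8, 9, 15, 18.
Union after reading x: {2, 4, 14, 15, 17}.
Now take the λ-closure:
From 14 via λ: add 10.
From 17 via λ: add 8.
From 8 via λ: add 18.
From 10 via λ: add 9.
From 18 via λ: add 12.
No new states can be added; the closed set is {2, 4, 8, 9, 10, 12, 14, 15, 17, 18}.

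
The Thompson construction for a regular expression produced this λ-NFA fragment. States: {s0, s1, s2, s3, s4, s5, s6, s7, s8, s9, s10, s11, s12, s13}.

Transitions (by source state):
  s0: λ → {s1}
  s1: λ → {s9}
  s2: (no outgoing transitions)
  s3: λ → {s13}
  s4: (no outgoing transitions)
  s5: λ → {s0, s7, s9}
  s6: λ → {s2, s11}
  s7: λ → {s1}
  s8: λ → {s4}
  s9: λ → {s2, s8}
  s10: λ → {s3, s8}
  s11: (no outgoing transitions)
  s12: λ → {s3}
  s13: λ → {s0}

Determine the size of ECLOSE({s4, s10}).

9

Start with {s4, s10}.
From s10 via λ: add s3, s8.
From s3 via λ: add s13.
From s13 via λ: add s0.
From s0 via λ: add s1.
From s1 via λ: add s9.
From s9 via λ: add s2.
λ-closure = {s0, s1, s2, s3, s4, s8, s9, s10, s13}, which has 9 states.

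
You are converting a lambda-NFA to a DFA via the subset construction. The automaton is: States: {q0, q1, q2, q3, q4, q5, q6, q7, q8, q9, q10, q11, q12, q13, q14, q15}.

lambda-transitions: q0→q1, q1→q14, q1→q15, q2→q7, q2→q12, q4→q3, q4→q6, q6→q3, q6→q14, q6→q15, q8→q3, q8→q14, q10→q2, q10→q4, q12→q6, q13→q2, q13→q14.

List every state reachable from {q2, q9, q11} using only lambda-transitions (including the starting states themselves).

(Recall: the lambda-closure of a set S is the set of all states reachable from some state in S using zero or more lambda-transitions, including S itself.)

Start with {q2, q9, q11}.
From q2 via lambda: add q7, q12.
From q12 via lambda: add q6.
From q6 via lambda: add q3, q14, q15.
No new states can be added; the closed set is {q2, q3, q6, q7, q9, q11, q12, q14, q15}.

{q2, q3, q6, q7, q9, q11, q12, q14, q15}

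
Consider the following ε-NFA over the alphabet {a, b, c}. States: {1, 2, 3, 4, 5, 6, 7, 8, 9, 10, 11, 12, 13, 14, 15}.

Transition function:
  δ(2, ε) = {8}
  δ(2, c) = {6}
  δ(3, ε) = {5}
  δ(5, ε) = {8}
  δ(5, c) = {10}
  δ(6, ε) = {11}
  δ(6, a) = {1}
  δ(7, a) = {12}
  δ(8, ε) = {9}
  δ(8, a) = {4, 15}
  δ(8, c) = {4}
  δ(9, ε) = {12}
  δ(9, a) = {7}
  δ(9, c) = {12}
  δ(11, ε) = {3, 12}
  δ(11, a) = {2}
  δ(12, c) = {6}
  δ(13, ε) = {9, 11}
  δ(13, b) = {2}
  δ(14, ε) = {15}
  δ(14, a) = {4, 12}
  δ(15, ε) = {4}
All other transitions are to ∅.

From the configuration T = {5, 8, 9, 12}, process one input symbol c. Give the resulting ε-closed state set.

{3, 4, 5, 6, 8, 9, 10, 11, 12}

5 on c → {10}.
8 on c → {4}.
9 on c → {12}.
12 on c → {6}.
Union after reading c: {4, 6, 10, 12}.
Now take the ε-closure:
From 6 via ε: add 11.
From 11 via ε: add 3.
From 3 via ε: add 5.
From 5 via ε: add 8.
From 8 via ε: add 9.
No new states can be added; the closed set is {3, 4, 5, 6, 8, 9, 10, 11, 12}.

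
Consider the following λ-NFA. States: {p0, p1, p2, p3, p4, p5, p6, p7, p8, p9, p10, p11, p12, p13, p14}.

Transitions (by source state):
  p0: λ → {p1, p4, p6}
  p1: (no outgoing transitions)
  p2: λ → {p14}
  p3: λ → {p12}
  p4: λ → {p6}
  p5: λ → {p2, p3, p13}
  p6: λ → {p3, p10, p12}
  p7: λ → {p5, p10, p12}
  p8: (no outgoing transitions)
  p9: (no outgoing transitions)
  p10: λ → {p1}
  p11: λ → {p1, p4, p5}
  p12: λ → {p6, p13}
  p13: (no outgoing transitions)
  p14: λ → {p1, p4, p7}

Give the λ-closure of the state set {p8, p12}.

Start with {p8, p12}.
From p12 via λ: add p6, p13.
From p6 via λ: add p3, p10.
From p10 via λ: add p1.
No new states can be added; the closed set is {p1, p3, p6, p8, p10, p12, p13}.

{p1, p3, p6, p8, p10, p12, p13}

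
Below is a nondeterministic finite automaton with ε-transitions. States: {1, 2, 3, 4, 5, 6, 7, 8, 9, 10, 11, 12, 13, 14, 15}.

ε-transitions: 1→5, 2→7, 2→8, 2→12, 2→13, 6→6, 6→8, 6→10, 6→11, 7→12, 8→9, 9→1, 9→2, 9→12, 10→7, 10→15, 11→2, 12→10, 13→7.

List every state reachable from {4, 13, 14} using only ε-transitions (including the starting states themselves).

{4, 7, 10, 12, 13, 14, 15}

Start with {4, 13, 14}.
From 13 via ε: add 7.
From 7 via ε: add 12.
From 12 via ε: add 10.
From 10 via ε: add 15.
No new states can be added; the closed set is {4, 7, 10, 12, 13, 14, 15}.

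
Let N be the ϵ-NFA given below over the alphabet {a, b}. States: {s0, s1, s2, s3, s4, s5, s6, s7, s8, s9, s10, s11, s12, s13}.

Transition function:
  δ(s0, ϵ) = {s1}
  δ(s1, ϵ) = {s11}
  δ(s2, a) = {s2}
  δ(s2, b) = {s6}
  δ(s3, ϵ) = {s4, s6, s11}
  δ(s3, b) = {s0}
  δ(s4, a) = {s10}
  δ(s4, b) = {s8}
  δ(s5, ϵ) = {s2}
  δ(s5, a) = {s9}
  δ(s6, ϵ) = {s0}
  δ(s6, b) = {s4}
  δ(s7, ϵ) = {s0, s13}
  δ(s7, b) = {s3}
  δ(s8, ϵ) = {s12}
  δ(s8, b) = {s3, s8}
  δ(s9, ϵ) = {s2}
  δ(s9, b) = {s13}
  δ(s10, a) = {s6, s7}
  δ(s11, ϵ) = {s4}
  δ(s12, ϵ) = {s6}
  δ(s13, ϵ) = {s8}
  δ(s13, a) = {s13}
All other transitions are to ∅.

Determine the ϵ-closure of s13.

Start with {s13}.
From s13 via ϵ: add s8.
From s8 via ϵ: add s12.
From s12 via ϵ: add s6.
From s6 via ϵ: add s0.
From s0 via ϵ: add s1.
From s1 via ϵ: add s11.
From s11 via ϵ: add s4.
No new states can be added; the closed set is {s0, s1, s4, s6, s8, s11, s12, s13}.

{s0, s1, s4, s6, s8, s11, s12, s13}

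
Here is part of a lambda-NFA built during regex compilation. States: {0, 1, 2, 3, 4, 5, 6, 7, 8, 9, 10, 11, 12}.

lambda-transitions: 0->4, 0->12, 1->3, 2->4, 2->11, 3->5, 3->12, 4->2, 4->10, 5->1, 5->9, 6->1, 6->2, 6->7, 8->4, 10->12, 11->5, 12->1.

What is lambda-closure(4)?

{1, 2, 3, 4, 5, 9, 10, 11, 12}

Start with {4}.
From 4 via lambda: add 2, 10.
From 2 via lambda: add 11.
From 10 via lambda: add 12.
From 11 via lambda: add 5.
From 12 via lambda: add 1.
From 1 via lambda: add 3.
From 5 via lambda: add 9.
No new states can be added; the closed set is {1, 2, 3, 4, 5, 9, 10, 11, 12}.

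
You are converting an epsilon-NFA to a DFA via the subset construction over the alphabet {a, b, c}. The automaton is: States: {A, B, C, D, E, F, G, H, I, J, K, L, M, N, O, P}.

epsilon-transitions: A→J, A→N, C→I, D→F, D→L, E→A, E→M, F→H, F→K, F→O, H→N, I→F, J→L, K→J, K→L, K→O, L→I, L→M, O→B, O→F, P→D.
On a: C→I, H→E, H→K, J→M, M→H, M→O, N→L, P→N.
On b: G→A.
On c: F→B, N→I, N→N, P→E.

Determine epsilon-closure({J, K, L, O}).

Start with {J, K, L, O}.
From L via epsilon: add I, M.
From O via epsilon: add B, F.
From F via epsilon: add H.
From H via epsilon: add N.
No new states can be added; the closed set is {B, F, H, I, J, K, L, M, N, O}.

{B, F, H, I, J, K, L, M, N, O}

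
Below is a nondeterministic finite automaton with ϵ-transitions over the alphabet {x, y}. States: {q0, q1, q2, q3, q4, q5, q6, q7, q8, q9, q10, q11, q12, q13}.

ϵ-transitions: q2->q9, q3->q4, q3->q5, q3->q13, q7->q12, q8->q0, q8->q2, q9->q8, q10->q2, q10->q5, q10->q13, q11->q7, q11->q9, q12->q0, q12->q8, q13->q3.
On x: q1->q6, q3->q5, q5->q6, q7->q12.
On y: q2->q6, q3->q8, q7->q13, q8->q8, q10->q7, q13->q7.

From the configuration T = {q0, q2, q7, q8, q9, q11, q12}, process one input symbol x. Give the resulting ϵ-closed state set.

q7 on x → {q12}.
No x-transition from q0, q2, q8, q9, q11, q12.
Union after reading x: {q12}.
Now take the ϵ-closure:
From q12 via ϵ: add q0, q8.
From q8 via ϵ: add q2.
From q2 via ϵ: add q9.
No new states can be added; the closed set is {q0, q2, q8, q9, q12}.

{q0, q2, q8, q9, q12}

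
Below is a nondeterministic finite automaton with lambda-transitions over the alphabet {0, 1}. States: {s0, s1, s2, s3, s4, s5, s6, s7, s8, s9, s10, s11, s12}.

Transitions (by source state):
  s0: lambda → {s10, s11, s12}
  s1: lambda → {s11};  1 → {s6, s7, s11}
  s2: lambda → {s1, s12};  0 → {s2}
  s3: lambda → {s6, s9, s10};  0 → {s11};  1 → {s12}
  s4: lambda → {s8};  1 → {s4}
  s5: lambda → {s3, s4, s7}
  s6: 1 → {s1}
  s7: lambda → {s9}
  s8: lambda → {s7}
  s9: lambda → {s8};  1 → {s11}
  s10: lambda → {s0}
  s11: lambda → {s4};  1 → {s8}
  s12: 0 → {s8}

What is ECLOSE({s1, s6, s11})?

Start with {s1, s6, s11}.
From s11 via lambda: add s4.
From s4 via lambda: add s8.
From s8 via lambda: add s7.
From s7 via lambda: add s9.
No new states can be added; the closed set is {s1, s4, s6, s7, s8, s9, s11}.

{s1, s4, s6, s7, s8, s9, s11}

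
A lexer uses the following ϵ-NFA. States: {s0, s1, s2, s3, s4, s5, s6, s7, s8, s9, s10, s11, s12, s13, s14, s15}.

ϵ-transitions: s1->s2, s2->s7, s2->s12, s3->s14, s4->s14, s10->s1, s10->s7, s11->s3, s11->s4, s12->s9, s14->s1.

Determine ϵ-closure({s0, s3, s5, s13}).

Start with {s0, s3, s5, s13}.
From s3 via ϵ: add s14.
From s14 via ϵ: add s1.
From s1 via ϵ: add s2.
From s2 via ϵ: add s7, s12.
From s12 via ϵ: add s9.
No new states can be added; the closed set is {s0, s1, s2, s3, s5, s7, s9, s12, s13, s14}.

{s0, s1, s2, s3, s5, s7, s9, s12, s13, s14}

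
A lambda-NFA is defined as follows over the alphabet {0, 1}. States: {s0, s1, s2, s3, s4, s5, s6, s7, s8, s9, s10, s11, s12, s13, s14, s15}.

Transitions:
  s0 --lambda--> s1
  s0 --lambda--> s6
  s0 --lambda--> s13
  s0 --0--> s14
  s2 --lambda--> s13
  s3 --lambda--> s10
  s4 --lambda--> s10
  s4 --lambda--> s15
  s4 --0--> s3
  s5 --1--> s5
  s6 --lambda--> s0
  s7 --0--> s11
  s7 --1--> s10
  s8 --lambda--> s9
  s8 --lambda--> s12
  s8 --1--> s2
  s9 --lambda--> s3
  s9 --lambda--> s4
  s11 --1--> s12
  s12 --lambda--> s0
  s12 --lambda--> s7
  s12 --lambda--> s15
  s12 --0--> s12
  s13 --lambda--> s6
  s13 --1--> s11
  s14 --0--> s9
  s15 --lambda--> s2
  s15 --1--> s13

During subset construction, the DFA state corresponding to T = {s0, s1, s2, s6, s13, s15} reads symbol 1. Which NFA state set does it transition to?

{s0, s1, s6, s11, s13}

s13 on 1 → {s11}.
s15 on 1 → {s13}.
No 1-transition from s0, s1, s2, s6.
Union after reading 1: {s11, s13}.
Now take the lambda-closure:
From s13 via lambda: add s6.
From s6 via lambda: add s0.
From s0 via lambda: add s1.
No new states can be added; the closed set is {s0, s1, s6, s11, s13}.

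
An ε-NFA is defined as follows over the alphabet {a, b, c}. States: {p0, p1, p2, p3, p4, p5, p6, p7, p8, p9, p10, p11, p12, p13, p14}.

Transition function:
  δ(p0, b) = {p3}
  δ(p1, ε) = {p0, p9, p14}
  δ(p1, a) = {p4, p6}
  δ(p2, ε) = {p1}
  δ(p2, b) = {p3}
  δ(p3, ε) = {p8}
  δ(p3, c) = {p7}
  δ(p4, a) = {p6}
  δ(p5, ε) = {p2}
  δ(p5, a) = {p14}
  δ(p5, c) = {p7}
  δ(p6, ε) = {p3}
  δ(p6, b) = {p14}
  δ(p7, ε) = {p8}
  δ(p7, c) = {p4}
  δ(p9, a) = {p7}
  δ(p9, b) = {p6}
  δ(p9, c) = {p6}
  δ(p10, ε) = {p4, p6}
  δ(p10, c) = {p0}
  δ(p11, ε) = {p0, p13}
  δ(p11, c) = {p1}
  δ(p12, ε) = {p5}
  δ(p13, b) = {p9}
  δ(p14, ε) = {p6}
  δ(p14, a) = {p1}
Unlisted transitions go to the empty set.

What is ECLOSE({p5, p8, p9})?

Start with {p5, p8, p9}.
From p5 via ε: add p2.
From p2 via ε: add p1.
From p1 via ε: add p0, p14.
From p14 via ε: add p6.
From p6 via ε: add p3.
No new states can be added; the closed set is {p0, p1, p2, p3, p5, p6, p8, p9, p14}.

{p0, p1, p2, p3, p5, p6, p8, p9, p14}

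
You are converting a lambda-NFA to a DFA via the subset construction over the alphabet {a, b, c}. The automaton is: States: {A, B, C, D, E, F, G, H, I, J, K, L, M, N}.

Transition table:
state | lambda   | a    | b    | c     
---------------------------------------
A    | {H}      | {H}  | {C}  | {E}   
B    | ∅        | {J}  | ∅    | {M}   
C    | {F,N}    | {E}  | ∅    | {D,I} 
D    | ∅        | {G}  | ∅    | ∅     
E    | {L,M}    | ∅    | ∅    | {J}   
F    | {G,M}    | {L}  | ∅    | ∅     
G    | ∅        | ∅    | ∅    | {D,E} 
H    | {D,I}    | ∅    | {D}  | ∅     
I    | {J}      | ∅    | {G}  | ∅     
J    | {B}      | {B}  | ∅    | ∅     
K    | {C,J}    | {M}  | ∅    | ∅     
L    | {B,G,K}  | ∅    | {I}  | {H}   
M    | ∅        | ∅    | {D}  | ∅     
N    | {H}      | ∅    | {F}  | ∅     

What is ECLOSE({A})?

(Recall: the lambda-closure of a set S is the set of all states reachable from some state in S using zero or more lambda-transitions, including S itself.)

{A, B, D, H, I, J}

Start with {A}.
From A via lambda: add H.
From H via lambda: add D, I.
From I via lambda: add J.
From J via lambda: add B.
No new states can be added; the closed set is {A, B, D, H, I, J}.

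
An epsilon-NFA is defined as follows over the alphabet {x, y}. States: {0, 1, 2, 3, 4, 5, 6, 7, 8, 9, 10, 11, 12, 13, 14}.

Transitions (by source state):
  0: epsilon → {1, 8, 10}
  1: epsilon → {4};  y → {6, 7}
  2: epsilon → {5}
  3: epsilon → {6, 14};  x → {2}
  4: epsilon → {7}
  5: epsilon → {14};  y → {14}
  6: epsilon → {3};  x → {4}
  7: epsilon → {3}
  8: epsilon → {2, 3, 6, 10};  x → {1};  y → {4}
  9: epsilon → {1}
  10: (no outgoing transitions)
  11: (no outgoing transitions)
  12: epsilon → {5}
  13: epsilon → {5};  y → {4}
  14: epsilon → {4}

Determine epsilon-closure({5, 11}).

Start with {5, 11}.
From 5 via epsilon: add 14.
From 14 via epsilon: add 4.
From 4 via epsilon: add 7.
From 7 via epsilon: add 3.
From 3 via epsilon: add 6.
No new states can be added; the closed set is {3, 4, 5, 6, 7, 11, 14}.

{3, 4, 5, 6, 7, 11, 14}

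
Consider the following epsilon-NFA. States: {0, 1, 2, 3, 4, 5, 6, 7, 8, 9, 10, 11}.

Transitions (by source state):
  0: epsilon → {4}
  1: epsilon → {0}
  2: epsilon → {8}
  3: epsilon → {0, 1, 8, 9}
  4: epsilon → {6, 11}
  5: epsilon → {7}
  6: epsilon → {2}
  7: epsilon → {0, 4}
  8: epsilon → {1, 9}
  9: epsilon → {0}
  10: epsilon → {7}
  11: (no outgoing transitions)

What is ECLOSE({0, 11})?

Start with {0, 11}.
From 0 via epsilon: add 4.
From 4 via epsilon: add 6.
From 6 via epsilon: add 2.
From 2 via epsilon: add 8.
From 8 via epsilon: add 1, 9.
No new states can be added; the closed set is {0, 1, 2, 4, 6, 8, 9, 11}.

{0, 1, 2, 4, 6, 8, 9, 11}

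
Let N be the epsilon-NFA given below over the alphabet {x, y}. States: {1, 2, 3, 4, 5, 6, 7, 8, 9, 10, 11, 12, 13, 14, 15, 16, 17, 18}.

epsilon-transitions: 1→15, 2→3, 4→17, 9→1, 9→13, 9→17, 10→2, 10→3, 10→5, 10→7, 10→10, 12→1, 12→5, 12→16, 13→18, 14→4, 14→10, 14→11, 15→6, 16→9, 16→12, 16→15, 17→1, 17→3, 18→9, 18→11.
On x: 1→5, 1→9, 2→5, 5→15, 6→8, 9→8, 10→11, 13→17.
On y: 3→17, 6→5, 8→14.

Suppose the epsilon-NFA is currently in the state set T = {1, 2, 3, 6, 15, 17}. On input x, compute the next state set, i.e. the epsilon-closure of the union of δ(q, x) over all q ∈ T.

1 on x → {5, 9}.
2 on x → {5}.
6 on x → {8}.
No x-transition from 3, 15, 17.
Union after reading x: {5, 8, 9}.
Now take the epsilon-closure:
From 9 via epsilon: add 1, 13, 17.
From 1 via epsilon: add 15.
From 13 via epsilon: add 18.
From 17 via epsilon: add 3.
From 15 via epsilon: add 6.
From 18 via epsilon: add 11.
No new states can be added; the closed set is {1, 3, 5, 6, 8, 9, 11, 13, 15, 17, 18}.

{1, 3, 5, 6, 8, 9, 11, 13, 15, 17, 18}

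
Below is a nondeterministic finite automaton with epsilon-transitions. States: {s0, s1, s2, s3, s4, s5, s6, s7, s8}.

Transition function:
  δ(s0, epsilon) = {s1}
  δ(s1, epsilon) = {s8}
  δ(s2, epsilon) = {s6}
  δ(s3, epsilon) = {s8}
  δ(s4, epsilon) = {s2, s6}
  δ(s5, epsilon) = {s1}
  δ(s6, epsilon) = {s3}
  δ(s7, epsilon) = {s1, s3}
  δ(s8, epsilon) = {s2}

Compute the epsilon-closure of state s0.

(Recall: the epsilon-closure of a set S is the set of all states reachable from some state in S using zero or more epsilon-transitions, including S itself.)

Start with {s0}.
From s0 via epsilon: add s1.
From s1 via epsilon: add s8.
From s8 via epsilon: add s2.
From s2 via epsilon: add s6.
From s6 via epsilon: add s3.
No new states can be added; the closed set is {s0, s1, s2, s3, s6, s8}.

{s0, s1, s2, s3, s6, s8}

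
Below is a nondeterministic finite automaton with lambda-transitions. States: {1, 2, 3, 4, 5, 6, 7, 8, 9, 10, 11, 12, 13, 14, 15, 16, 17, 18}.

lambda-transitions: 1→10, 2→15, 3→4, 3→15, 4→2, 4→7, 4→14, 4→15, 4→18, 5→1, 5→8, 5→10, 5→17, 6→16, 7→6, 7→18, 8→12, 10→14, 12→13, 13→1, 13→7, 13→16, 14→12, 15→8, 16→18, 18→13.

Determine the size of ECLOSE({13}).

Start with {13}.
From 13 via lambda: add 1, 7, 16.
From 1 via lambda: add 10.
From 7 via lambda: add 6, 18.
From 10 via lambda: add 14.
From 14 via lambda: add 12.
lambda-closure = {1, 6, 7, 10, 12, 13, 14, 16, 18}, which has 9 states.

9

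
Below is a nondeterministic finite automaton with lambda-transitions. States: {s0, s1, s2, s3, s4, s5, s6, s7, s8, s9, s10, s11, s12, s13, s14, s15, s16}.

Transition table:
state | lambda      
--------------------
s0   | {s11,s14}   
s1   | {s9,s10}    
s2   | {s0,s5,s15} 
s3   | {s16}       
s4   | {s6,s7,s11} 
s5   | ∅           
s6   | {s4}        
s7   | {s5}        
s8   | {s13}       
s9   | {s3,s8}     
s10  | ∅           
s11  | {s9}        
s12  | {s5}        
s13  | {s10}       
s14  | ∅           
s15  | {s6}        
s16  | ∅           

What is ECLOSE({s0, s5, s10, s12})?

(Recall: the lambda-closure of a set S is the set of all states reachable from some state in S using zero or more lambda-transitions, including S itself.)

Start with {s0, s5, s10, s12}.
From s0 via lambda: add s11, s14.
From s11 via lambda: add s9.
From s9 via lambda: add s3, s8.
From s3 via lambda: add s16.
From s8 via lambda: add s13.
No new states can be added; the closed set is {s0, s3, s5, s8, s9, s10, s11, s12, s13, s14, s16}.

{s0, s3, s5, s8, s9, s10, s11, s12, s13, s14, s16}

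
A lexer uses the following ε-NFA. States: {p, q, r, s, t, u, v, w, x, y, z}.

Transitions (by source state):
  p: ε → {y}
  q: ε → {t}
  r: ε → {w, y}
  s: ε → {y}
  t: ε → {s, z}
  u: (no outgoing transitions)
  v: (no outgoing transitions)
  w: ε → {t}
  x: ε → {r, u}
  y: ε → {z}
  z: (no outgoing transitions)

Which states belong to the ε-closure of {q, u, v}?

{q, s, t, u, v, y, z}

Start with {q, u, v}.
From q via ε: add t.
From t via ε: add s, z.
From s via ε: add y.
No new states can be added; the closed set is {q, s, t, u, v, y, z}.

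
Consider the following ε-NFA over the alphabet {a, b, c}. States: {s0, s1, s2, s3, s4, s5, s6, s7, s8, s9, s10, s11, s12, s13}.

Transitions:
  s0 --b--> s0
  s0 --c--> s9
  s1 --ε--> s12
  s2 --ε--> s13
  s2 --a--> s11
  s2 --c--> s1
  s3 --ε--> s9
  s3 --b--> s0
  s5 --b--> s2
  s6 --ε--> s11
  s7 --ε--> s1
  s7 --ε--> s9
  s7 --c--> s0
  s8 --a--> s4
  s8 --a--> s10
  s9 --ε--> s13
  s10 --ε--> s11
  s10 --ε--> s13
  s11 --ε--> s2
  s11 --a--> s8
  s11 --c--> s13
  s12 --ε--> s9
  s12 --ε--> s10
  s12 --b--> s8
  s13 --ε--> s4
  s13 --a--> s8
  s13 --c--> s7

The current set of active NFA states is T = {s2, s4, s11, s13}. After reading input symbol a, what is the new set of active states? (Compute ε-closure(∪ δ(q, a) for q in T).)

{s2, s4, s8, s11, s13}

s2 on a → {s11}.
s11 on a → {s8}.
s13 on a → {s8}.
No a-transition from s4.
Union after reading a: {s8, s11}.
Now take the ε-closure:
From s11 via ε: add s2.
From s2 via ε: add s13.
From s13 via ε: add s4.
No new states can be added; the closed set is {s2, s4, s8, s11, s13}.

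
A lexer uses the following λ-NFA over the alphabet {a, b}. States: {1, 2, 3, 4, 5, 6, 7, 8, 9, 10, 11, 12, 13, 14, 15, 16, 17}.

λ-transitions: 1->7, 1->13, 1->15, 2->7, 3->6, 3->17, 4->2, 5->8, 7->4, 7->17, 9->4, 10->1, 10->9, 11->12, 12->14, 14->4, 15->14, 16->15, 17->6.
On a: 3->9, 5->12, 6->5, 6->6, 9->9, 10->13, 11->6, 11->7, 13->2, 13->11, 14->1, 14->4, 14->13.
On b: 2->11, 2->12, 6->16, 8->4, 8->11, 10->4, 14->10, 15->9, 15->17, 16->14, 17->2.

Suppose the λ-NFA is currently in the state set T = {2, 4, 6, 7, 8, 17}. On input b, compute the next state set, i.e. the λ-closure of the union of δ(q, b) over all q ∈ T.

{2, 4, 6, 7, 11, 12, 14, 15, 16, 17}

2 on b → {11, 12}.
6 on b → {16}.
8 on b → {4, 11}.
17 on b → {2}.
No b-transition from 4, 7.
Union after reading b: {2, 4, 11, 12, 16}.
Now take the λ-closure:
From 2 via λ: add 7.
From 12 via λ: add 14.
From 16 via λ: add 15.
From 7 via λ: add 17.
From 17 via λ: add 6.
No new states can be added; the closed set is {2, 4, 6, 7, 11, 12, 14, 15, 16, 17}.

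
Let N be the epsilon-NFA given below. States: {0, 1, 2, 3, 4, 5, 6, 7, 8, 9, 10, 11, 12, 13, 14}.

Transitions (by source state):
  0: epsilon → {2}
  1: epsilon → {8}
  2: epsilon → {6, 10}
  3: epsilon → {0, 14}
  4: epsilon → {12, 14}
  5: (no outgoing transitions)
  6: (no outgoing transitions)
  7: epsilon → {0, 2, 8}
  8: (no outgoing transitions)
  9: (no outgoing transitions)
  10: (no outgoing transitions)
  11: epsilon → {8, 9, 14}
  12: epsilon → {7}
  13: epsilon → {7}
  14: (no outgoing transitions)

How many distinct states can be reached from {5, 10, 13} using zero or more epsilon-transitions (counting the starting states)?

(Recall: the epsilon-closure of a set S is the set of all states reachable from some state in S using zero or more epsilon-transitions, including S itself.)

8

Start with {5, 10, 13}.
From 13 via epsilon: add 7.
From 7 via epsilon: add 0, 2, 8.
From 2 via epsilon: add 6.
epsilon-closure = {0, 2, 5, 6, 7, 8, 10, 13}, which has 8 states.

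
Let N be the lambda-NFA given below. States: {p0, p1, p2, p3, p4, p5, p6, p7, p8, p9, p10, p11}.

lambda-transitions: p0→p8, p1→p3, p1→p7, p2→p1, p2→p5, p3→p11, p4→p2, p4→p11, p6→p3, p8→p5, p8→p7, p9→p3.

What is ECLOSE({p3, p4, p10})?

{p1, p2, p3, p4, p5, p7, p10, p11}

Start with {p3, p4, p10}.
From p3 via lambda: add p11.
From p4 via lambda: add p2.
From p2 via lambda: add p1, p5.
From p1 via lambda: add p7.
No new states can be added; the closed set is {p1, p2, p3, p4, p5, p7, p10, p11}.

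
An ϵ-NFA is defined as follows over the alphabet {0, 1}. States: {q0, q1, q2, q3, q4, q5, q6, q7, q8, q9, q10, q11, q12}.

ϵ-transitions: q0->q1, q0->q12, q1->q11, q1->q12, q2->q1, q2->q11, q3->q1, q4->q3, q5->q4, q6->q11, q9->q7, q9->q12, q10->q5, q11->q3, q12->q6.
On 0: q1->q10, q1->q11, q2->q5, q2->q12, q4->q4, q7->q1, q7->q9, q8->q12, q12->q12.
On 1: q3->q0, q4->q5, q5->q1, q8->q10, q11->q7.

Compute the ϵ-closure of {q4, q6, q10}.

{q1, q3, q4, q5, q6, q10, q11, q12}

Start with {q4, q6, q10}.
From q4 via ϵ: add q3.
From q6 via ϵ: add q11.
From q10 via ϵ: add q5.
From q3 via ϵ: add q1.
From q1 via ϵ: add q12.
No new states can be added; the closed set is {q1, q3, q4, q5, q6, q10, q11, q12}.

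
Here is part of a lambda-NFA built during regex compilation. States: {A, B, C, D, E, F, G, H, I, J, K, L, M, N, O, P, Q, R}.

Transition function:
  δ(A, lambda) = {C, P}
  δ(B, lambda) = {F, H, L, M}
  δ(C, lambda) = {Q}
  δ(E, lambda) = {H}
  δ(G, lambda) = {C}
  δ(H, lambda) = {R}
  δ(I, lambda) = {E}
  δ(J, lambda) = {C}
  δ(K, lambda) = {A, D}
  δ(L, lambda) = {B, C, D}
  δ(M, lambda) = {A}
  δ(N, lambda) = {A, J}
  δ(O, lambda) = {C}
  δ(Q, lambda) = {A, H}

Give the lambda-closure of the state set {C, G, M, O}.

{A, C, G, H, M, O, P, Q, R}

Start with {C, G, M, O}.
From C via lambda: add Q.
From M via lambda: add A.
From A via lambda: add P.
From Q via lambda: add H.
From H via lambda: add R.
No new states can be added; the closed set is {A, C, G, H, M, O, P, Q, R}.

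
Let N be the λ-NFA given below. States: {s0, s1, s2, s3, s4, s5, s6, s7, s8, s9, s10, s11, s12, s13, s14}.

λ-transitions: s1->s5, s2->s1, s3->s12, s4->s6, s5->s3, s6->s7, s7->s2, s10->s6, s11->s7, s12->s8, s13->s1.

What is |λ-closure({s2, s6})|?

8

Start with {s2, s6}.
From s2 via λ: add s1.
From s6 via λ: add s7.
From s1 via λ: add s5.
From s5 via λ: add s3.
From s3 via λ: add s12.
From s12 via λ: add s8.
λ-closure = {s1, s2, s3, s5, s6, s7, s8, s12}, which has 8 states.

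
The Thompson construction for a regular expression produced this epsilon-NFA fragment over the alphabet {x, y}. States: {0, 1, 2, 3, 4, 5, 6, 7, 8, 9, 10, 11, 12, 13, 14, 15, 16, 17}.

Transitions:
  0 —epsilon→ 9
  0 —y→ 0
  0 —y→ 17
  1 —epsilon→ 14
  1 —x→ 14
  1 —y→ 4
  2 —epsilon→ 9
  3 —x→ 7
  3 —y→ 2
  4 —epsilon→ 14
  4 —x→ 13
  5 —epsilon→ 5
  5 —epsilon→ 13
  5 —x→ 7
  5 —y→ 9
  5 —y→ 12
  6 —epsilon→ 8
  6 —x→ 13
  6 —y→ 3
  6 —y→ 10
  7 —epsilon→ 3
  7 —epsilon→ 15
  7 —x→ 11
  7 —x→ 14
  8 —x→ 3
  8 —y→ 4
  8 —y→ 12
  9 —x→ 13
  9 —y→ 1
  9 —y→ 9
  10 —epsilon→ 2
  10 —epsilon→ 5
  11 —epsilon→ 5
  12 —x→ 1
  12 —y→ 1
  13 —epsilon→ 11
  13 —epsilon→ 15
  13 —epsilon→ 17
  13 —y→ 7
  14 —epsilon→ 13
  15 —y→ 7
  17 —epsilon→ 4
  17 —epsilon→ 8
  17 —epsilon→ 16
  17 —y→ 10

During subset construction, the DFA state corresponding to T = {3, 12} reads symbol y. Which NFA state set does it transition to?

{1, 2, 4, 5, 8, 9, 11, 13, 14, 15, 16, 17}

3 on y → {2}.
12 on y → {1}.
Union after reading y: {1, 2}.
Now take the epsilon-closure:
From 1 via epsilon: add 14.
From 2 via epsilon: add 9.
From 14 via epsilon: add 13.
From 13 via epsilon: add 11, 15, 17.
From 11 via epsilon: add 5.
From 17 via epsilon: add 4, 8, 16.
No new states can be added; the closed set is {1, 2, 4, 5, 8, 9, 11, 13, 14, 15, 16, 17}.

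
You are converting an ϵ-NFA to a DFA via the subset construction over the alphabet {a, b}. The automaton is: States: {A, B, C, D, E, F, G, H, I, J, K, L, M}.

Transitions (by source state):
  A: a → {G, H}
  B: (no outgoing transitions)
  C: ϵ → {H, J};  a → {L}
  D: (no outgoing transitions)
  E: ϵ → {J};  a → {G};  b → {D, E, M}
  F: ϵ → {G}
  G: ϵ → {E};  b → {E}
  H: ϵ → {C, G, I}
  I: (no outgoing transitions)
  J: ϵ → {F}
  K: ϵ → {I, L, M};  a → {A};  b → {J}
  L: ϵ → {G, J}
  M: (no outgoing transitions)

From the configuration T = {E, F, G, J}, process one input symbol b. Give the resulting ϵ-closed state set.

E on b → {D, E, M}.
G on b → {E}.
No b-transition from F, J.
Union after reading b: {D, E, M}.
Now take the ϵ-closure:
From E via ϵ: add J.
From J via ϵ: add F.
From F via ϵ: add G.
No new states can be added; the closed set is {D, E, F, G, J, M}.

{D, E, F, G, J, M}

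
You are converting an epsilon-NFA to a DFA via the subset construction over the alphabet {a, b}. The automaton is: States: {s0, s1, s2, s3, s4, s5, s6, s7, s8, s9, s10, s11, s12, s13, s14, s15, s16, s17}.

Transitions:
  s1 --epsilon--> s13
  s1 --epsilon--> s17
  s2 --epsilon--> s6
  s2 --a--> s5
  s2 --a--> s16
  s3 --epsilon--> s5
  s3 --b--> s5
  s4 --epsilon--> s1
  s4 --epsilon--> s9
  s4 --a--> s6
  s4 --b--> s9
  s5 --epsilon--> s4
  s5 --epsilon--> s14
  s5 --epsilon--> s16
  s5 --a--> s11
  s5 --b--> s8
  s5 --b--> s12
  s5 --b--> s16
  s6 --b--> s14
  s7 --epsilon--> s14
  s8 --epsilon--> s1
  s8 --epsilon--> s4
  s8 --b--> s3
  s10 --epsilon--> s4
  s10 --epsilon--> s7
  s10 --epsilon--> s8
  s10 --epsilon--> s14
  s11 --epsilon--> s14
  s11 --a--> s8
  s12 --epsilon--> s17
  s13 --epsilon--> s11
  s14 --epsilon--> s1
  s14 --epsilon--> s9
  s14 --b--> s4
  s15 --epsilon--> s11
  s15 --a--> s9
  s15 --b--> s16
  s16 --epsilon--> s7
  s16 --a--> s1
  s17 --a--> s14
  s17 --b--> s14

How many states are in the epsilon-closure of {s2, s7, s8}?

Start with {s2, s7, s8}.
From s2 via epsilon: add s6.
From s7 via epsilon: add s14.
From s8 via epsilon: add s1, s4.
From s1 via epsilon: add s13, s17.
From s4 via epsilon: add s9.
From s13 via epsilon: add s11.
epsilon-closure = {s1, s2, s4, s6, s7, s8, s9, s11, s13, s14, s17}, which has 11 states.

11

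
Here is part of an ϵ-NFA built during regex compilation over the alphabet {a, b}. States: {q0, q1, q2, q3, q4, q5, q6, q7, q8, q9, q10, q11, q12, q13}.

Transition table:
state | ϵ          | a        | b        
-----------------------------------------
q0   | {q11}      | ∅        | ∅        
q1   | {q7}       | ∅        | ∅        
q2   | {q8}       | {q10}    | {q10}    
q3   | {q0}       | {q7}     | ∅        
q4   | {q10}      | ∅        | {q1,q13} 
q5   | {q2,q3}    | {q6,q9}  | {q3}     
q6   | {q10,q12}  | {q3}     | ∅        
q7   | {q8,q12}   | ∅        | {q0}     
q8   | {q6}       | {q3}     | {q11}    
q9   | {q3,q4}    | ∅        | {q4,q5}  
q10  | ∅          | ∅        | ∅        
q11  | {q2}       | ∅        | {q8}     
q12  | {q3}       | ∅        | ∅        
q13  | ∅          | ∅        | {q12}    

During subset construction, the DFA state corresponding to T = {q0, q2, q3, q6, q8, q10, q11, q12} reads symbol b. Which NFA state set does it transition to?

q2 on b → {q10}.
q8 on b → {q11}.
q11 on b → {q8}.
No b-transition from q0, q3, q6, q10, q12.
Union after reading b: {q8, q10, q11}.
Now take the ϵ-closure:
From q8 via ϵ: add q6.
From q11 via ϵ: add q2.
From q6 via ϵ: add q12.
From q12 via ϵ: add q3.
From q3 via ϵ: add q0.
No new states can be added; the closed set is {q0, q2, q3, q6, q8, q10, q11, q12}.

{q0, q2, q3, q6, q8, q10, q11, q12}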